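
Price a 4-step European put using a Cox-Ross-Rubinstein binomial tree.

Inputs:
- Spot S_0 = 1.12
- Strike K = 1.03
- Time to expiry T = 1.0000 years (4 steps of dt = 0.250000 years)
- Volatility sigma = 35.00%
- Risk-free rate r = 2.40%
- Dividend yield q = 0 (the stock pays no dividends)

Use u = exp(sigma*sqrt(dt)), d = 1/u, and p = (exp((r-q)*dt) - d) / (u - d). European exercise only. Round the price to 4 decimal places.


Answer: Price = V(0,0) = 0.1005

Derivation:
dt = T/N = 0.250000
u = exp(sigma*sqrt(dt)) = 1.191246; d = 1/u = 0.839457
p = (exp((r-q)*dt) - d) / (u - d) = 0.473468
Discount per step: exp(-r*dt) = 0.994018
Stock lattice S(k, i) with i counting down-moves:
  k=0: S(0,0) = 1.1200
  k=1: S(1,0) = 1.3342; S(1,1) = 0.9402
  k=2: S(2,0) = 1.5894; S(2,1) = 1.1200; S(2,2) = 0.7893
  k=3: S(3,0) = 1.8933; S(3,1) = 1.3342; S(3,2) = 0.9402; S(3,3) = 0.6625
  k=4: S(4,0) = 2.2554; S(4,1) = 1.5894; S(4,2) = 1.1200; S(4,3) = 0.7893; S(4,4) = 0.5562
Terminal payoffs V(N, i) = max(K - S_T, 0):
  V(4,0) = 0.000000; V(4,1) = 0.000000; V(4,2) = 0.000000; V(4,3) = 0.240749; V(4,4) = 0.473824
Backward induction: V(k, i) = exp(-r*dt) * [p * V(k+1, i) + (1-p) * V(k+1, i+1)].
  V(3,0) = exp(-r*dt) * [p*0.000000 + (1-p)*0.000000] = 0.000000
  V(3,1) = exp(-r*dt) * [p*0.000000 + (1-p)*0.000000] = 0.000000
  V(3,2) = exp(-r*dt) * [p*0.000000 + (1-p)*0.240749] = 0.126004
  V(3,3) = exp(-r*dt) * [p*0.240749 + (1-p)*0.473824] = 0.361296
  V(2,0) = exp(-r*dt) * [p*0.000000 + (1-p)*0.000000] = 0.000000
  V(2,1) = exp(-r*dt) * [p*0.000000 + (1-p)*0.126004] = 0.065948
  V(2,2) = exp(-r*dt) * [p*0.126004 + (1-p)*0.361296] = 0.248398
  V(1,0) = exp(-r*dt) * [p*0.000000 + (1-p)*0.065948] = 0.034516
  V(1,1) = exp(-r*dt) * [p*0.065948 + (1-p)*0.248398] = 0.161045
  V(0,0) = exp(-r*dt) * [p*0.034516 + (1-p)*0.161045] = 0.100532


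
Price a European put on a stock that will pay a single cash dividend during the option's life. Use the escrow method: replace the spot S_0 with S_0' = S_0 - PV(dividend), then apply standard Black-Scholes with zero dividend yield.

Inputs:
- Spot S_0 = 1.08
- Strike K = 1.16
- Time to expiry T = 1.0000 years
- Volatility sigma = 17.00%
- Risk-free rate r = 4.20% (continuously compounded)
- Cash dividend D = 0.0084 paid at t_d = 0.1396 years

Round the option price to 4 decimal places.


Answer: Price = 0.0960

Derivation:
PV(D) = D * exp(-r * t_d) = 0.0084 * 0.99415396 = 0.00835089
S_0' = S_0 - PV(D) = 1.0800 - 0.00835089 = 1.07164911
d1 = (ln(S_0'/K) + (r + sigma^2/2)*T) / (sigma*sqrt(T)) = -0.13394895
d2 = d1 - sigma*sqrt(T) = -0.30394895
exp(-rT) = 0.95886978
N(-d1) = 0.55327853; N(-d2) = 0.61941661
P = K * exp(-rT) * N(-d2) - S_0' * N(-d1) = 1.1600 * 0.95886978 * 0.61941661 - 1.07164911 * 0.55327853 = 0.0960


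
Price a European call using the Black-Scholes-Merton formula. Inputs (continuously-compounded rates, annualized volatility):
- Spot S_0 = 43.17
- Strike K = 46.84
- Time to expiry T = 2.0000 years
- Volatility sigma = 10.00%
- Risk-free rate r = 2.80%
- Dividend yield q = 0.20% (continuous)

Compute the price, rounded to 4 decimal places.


d1 = (ln(S/K) + (r - q + 0.5*sigma^2) * T) / (sigma * sqrt(T)) = -0.13853445
d2 = d1 - sigma * sqrt(T) = -0.27995580
exp(-rT) = 0.94553914; exp(-qT) = 0.99600799
C = S_0 * exp(-qT) * N(d1) - K * exp(-rT) * N(d2)
N(d1) = 0.44490902; N(d2) = 0.38975571
C = 43.1700 * 0.99600799 * 0.44490902 - 46.8400 * 0.94553914 * 0.38975571 = 1.8681

Answer: Price = 1.8681


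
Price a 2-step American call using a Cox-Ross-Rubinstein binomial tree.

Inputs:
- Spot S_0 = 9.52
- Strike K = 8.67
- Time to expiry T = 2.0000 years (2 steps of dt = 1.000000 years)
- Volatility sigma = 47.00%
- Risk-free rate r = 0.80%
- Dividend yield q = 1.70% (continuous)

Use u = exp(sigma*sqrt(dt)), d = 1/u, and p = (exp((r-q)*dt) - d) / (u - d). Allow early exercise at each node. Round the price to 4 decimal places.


dt = T/N = 1.000000
u = exp(sigma*sqrt(dt)) = 1.599994; d = 1/u = 0.625002
p = (exp((r-q)*dt) - d) / (u - d) = 0.375427
Discount per step: exp(-r*dt) = 0.992032
Stock lattice S(k, i) with i counting down-moves:
  k=0: S(0,0) = 9.5200
  k=1: S(1,0) = 15.2319; S(1,1) = 5.9500
  k=2: S(2,0) = 24.3710; S(2,1) = 9.5200; S(2,2) = 3.7188
Terminal payoffs V(N, i) = max(S_T - K, 0):
  V(2,0) = 15.701023; V(2,1) = 0.850000; V(2,2) = 0.000000
Backward induction: V(k, i) = exp(-r*dt) * [p * V(k+1, i) + (1-p) * V(k+1, i+1)]; then take max(V_cont, immediate exercise) for American.
  V(1,0) = exp(-r*dt) * [p*15.701023 + (1-p)*0.850000] = 6.374274; exercise = 6.561945; V(1,0) = max -> 6.561945
  V(1,1) = exp(-r*dt) * [p*0.850000 + (1-p)*0.000000] = 0.316570; exercise = 0.000000; V(1,1) = max -> 0.316570
  V(0,0) = exp(-r*dt) * [p*6.561945 + (1-p)*0.316570] = 2.640046; exercise = 0.850000; V(0,0) = max -> 2.640046

Answer: Price = V(0,0) = 2.6400


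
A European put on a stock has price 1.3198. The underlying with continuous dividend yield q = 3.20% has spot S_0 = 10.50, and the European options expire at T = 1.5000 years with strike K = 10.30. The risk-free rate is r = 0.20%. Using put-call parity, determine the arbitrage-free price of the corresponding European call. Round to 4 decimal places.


Put-call parity: C - P = S_0 * exp(-qT) - K * exp(-rT).
S_0 * exp(-qT) = 10.5000 * 0.95313379 = 10.00790476
K * exp(-rT) = 10.3000 * 0.99700450 = 10.26914630
C = P + S*exp(-qT) - K*exp(-rT)
C = 1.3198 + 10.00790476 - 10.26914630 = 1.0586

Answer: Call price = 1.0586


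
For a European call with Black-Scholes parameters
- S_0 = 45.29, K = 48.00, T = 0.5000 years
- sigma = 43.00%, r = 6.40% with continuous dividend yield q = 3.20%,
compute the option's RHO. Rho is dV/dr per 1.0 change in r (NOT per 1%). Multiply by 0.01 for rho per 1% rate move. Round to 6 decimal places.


d1 = 0.0135180618; d2 = -0.2905378541
phi(d1) = 0.3989058311; exp(-qT) = 0.9841273201; exp(-rT) = 0.9685065821
N(d2) = 0.3857023978
Rho = K*T*exp(-rT)*N(d2) = 48.0000 * 0.5000 * 0.9685065821 * 0.3857023978 = 8.965327

Answer: Rho = 8.965327


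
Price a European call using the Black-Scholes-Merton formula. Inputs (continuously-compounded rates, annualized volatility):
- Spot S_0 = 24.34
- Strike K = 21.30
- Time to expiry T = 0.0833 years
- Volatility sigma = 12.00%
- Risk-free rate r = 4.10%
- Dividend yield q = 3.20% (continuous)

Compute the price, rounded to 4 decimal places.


d1 = (ln(S/K) + (r - q + 0.5*sigma^2) * T) / (sigma * sqrt(T)) = 3.89106471
d2 = d1 - sigma * sqrt(T) = 3.85643063
exp(-rT) = 0.99659053; exp(-qT) = 0.99733795
C = S_0 * exp(-qT) * N(d1) - K * exp(-rT) * N(d2)
N(d1) = 0.99995010; N(d2) = 0.99994247
C = 24.3400 * 0.99733795 * 0.99995010 - 21.3000 * 0.99659053 * 0.99994247 = 3.0478

Answer: Price = 3.0478


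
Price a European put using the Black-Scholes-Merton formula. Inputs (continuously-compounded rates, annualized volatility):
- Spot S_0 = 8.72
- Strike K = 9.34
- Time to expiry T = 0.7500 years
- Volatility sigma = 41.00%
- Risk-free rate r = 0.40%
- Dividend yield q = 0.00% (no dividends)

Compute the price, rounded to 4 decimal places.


d1 = (ln(S/K) + (r - q + 0.5*sigma^2) * T) / (sigma * sqrt(T)) = -0.00746194
d2 = d1 - sigma * sqrt(T) = -0.36253236
exp(-rT) = 0.99700450; exp(-qT) = 1.00000000
P = K * exp(-rT) * N(-d2) - S_0 * exp(-qT) * N(-d1)
N(-d1) = 0.50297686; N(-d2) = 0.64152288
P = 9.3400 * 0.99700450 * 0.64152288 - 8.7200 * 1.00000000 * 0.50297686 = 1.5879

Answer: Price = 1.5879


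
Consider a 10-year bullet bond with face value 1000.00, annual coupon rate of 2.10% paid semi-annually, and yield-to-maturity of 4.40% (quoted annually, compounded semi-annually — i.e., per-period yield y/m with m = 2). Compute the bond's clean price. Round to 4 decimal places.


Coupon per period c = face * coupon_rate / m = 10.500000
Periods per year m = 2; per-period yield y/m = 0.022000
Number of cashflows N = 20
Cashflows (t years, CF_t, discount factor 1/(1+y/m)^(m*t), PV):
  t = 0.5000: CF_t = 10.500000, DF = 0.978474, PV = 10.273973
  t = 1.0000: CF_t = 10.500000, DF = 0.957411, PV = 10.052811
  t = 1.5000: CF_t = 10.500000, DF = 0.936801, PV = 9.836410
  t = 2.0000: CF_t = 10.500000, DF = 0.916635, PV = 9.624667
  t = 2.5000: CF_t = 10.500000, DF = 0.896903, PV = 9.417482
  t = 3.0000: CF_t = 10.500000, DF = 0.877596, PV = 9.214758
  t = 3.5000: CF_t = 10.500000, DF = 0.858704, PV = 9.016397
  t = 4.0000: CF_t = 10.500000, DF = 0.840220, PV = 8.822306
  t = 4.5000: CF_t = 10.500000, DF = 0.822133, PV = 8.632394
  t = 5.0000: CF_t = 10.500000, DF = 0.804435, PV = 8.446569
  t = 5.5000: CF_t = 10.500000, DF = 0.787119, PV = 8.264745
  t = 6.0000: CF_t = 10.500000, DF = 0.770175, PV = 8.086834
  t = 6.5000: CF_t = 10.500000, DF = 0.753596, PV = 7.912754
  t = 7.0000: CF_t = 10.500000, DF = 0.737373, PV = 7.742421
  t = 7.5000: CF_t = 10.500000, DF = 0.721500, PV = 7.575754
  t = 8.0000: CF_t = 10.500000, DF = 0.705969, PV = 7.412675
  t = 8.5000: CF_t = 10.500000, DF = 0.690772, PV = 7.253107
  t = 9.0000: CF_t = 10.500000, DF = 0.675902, PV = 7.096973
  t = 9.5000: CF_t = 10.500000, DF = 0.661352, PV = 6.944201
  t = 10.0000: CF_t = 1010.500000, DF = 0.647116, PV = 653.910637
Price P = sum_t PV_t = 815.537867

Answer: Price = 815.5379


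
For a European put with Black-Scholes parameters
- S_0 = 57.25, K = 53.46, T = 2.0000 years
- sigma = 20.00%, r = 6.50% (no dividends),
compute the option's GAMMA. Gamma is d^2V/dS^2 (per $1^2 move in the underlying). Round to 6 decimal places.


Answer: Gamma = 0.017266

Derivation:
d1 = 0.8432033820; d2 = 0.5603606695
phi(d1) = 0.2795890298; exp(-qT) = 1.0000000000; exp(-rT) = 0.8780954309
Gamma = exp(-qT) * phi(d1) / (S * sigma * sqrt(T)) = 1.0000000000 * 0.2795890298 / (57.2500 * 0.2000 * 1.4142135624) = 0.017266


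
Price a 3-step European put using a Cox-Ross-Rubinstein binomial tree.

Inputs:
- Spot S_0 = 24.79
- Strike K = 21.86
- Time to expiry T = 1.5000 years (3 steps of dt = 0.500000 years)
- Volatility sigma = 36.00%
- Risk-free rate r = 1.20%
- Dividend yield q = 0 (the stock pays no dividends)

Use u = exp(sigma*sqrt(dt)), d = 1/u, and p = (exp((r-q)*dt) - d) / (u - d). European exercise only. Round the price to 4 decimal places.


dt = T/N = 0.500000
u = exp(sigma*sqrt(dt)) = 1.289892; d = 1/u = 0.775259
p = (exp((r-q)*dt) - d) / (u - d) = 0.448396
Discount per step: exp(-r*dt) = 0.994018
Stock lattice S(k, i) with i counting down-moves:
  k=0: S(0,0) = 24.7900
  k=1: S(1,0) = 31.9764; S(1,1) = 19.2187
  k=2: S(2,0) = 41.2461; S(2,1) = 24.7900; S(2,2) = 14.8994
  k=3: S(3,0) = 53.2030; S(3,1) = 31.9764; S(3,2) = 19.2187; S(3,3) = 11.5509
Terminal payoffs V(N, i) = max(K - S_T, 0):
  V(3,0) = 0.000000; V(3,1) = 0.000000; V(3,2) = 2.641336; V(3,3) = 10.309081
Backward induction: V(k, i) = exp(-r*dt) * [p * V(k+1, i) + (1-p) * V(k+1, i+1)].
  V(2,0) = exp(-r*dt) * [p*0.000000 + (1-p)*0.000000] = 0.000000
  V(2,1) = exp(-r*dt) * [p*0.000000 + (1-p)*2.641336] = 1.448257
  V(2,2) = exp(-r*dt) * [p*2.641336 + (1-p)*10.309081] = 6.829795
  V(1,0) = exp(-r*dt) * [p*0.000000 + (1-p)*1.448257] = 0.794086
  V(1,1) = exp(-r*dt) * [p*1.448257 + (1-p)*6.829795] = 4.390315
  V(0,0) = exp(-r*dt) * [p*0.794086 + (1-p)*4.390315] = 2.761165

Answer: Price = V(0,0) = 2.7612


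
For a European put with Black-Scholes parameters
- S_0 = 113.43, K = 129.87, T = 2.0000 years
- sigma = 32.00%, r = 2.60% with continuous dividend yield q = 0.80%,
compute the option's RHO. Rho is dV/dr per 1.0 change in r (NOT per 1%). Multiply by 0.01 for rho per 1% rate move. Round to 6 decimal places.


Answer: Rho = -165.733108

Derivation:
d1 = 0.0067439347; d2 = -0.4458044053
phi(d1) = 0.3989332084; exp(-qT) = 0.9841273201; exp(-rT) = 0.9493288668
N(-d2) = 0.6721307303
Rho = -K*T*exp(-rT)*N(-d2) = -129.8700 * 2.0000 * 0.9493288668 * 0.6721307303 = -165.733108


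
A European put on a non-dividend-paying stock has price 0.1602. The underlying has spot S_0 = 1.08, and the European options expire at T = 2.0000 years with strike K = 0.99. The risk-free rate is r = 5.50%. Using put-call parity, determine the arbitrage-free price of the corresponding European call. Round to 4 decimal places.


Answer: Call price = 0.3533

Derivation:
Put-call parity: C - P = S_0 * exp(-qT) - K * exp(-rT).
S_0 * exp(-qT) = 1.0800 * 1.00000000 = 1.08000000
K * exp(-rT) = 0.9900 * 0.89583414 = 0.88687579
C = P + S*exp(-qT) - K*exp(-rT)
C = 0.1602 + 1.08000000 - 0.88687579 = 0.3533


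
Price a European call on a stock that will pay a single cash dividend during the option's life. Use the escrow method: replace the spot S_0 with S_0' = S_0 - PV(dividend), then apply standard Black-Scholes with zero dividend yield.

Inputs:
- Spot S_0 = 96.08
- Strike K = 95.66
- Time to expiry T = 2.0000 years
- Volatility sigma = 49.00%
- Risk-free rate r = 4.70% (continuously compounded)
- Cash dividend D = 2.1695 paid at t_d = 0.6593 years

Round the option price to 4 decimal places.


PV(D) = D * exp(-r * t_d) = 2.1695 * 0.96948808 = 2.10330439
S_0' = S_0 - PV(D) = 96.0800 - 2.10330439 = 93.97669561
d1 = (ln(S_0'/K) + (r + sigma^2/2)*T) / (sigma*sqrt(T)) = 0.45651188
d2 = d1 - sigma*sqrt(T) = -0.23645276
exp(-rT) = 0.91028276
N(d1) = 0.67598904; N(d2) = 0.40654068
C = S_0' * N(d1) - K * exp(-rT) * N(d2) = 93.97669561 * 0.67598904 - 95.6600 * 0.91028276 * 0.40654068 = 28.1266

Answer: Price = 28.1266


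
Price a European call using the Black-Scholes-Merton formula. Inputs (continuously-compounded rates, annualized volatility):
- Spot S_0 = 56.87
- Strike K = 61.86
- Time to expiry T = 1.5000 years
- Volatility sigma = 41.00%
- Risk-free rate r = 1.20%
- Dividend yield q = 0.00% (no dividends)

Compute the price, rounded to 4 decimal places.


d1 = (ln(S/K) + (r - q + 0.5*sigma^2) * T) / (sigma * sqrt(T)) = 0.11942596
d2 = d1 - sigma * sqrt(T) = -0.38271944
exp(-rT) = 0.98216103; exp(-qT) = 1.00000000
C = S_0 * exp(-qT) * N(d1) - K * exp(-rT) * N(d2)
N(d1) = 0.54753105; N(d2) = 0.35096390
C = 56.8700 * 1.00000000 * 0.54753105 - 61.8600 * 0.98216103 * 0.35096390 = 9.8148

Answer: Price = 9.8148


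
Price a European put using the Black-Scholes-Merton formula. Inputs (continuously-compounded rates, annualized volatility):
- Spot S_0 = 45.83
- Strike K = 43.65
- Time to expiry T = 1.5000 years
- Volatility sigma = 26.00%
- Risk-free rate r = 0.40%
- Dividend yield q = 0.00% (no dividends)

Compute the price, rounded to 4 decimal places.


d1 = (ln(S/K) + (r - q + 0.5*sigma^2) * T) / (sigma * sqrt(T)) = 0.33110700
d2 = d1 - sigma * sqrt(T) = 0.01267333
exp(-rT) = 0.99401796; exp(-qT) = 1.00000000
P = K * exp(-rT) * N(-d2) - S_0 * exp(-qT) * N(-d1)
N(-d1) = 0.37028183; N(-d2) = 0.49494421
P = 43.6500 * 0.99401796 * 0.49494421 - 45.8300 * 1.00000000 * 0.37028183 = 4.5051

Answer: Price = 4.5051


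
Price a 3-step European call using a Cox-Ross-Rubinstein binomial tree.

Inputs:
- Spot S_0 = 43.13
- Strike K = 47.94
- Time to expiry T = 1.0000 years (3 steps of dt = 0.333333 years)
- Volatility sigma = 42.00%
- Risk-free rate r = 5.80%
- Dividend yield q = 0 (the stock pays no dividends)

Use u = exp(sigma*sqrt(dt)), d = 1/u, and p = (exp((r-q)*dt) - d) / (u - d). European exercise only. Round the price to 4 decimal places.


dt = T/N = 0.333333
u = exp(sigma*sqrt(dt)) = 1.274415; d = 1/u = 0.784674
p = (exp((r-q)*dt) - d) / (u - d) = 0.479534
Discount per step: exp(-r*dt) = 0.980852
Stock lattice S(k, i) with i counting down-moves:
  k=0: S(0,0) = 43.1300
  k=1: S(1,0) = 54.9655; S(1,1) = 33.8430
  k=2: S(2,0) = 70.0489; S(2,1) = 43.1300; S(2,2) = 26.5557
  k=3: S(3,0) = 89.2713; S(3,1) = 54.9655; S(3,2) = 33.8430; S(3,3) = 20.8376
Terminal payoffs V(N, i) = max(S_T - K, 0):
  V(3,0) = 41.331309; V(3,1) = 7.025511; V(3,2) = 0.000000; V(3,3) = 0.000000
Backward induction: V(k, i) = exp(-r*dt) * [p * V(k+1, i) + (1-p) * V(k+1, i+1)].
  V(2,0) = exp(-r*dt) * [p*41.331309 + (1-p)*7.025511] = 23.026801
  V(2,1) = exp(-r*dt) * [p*7.025511 + (1-p)*0.000000] = 3.304466
  V(2,2) = exp(-r*dt) * [p*0.000000 + (1-p)*0.000000] = 0.000000
  V(1,0) = exp(-r*dt) * [p*23.026801 + (1-p)*3.304466] = 12.517639
  V(1,1) = exp(-r*dt) * [p*3.304466 + (1-p)*0.000000] = 1.554263
  V(0,0) = exp(-r*dt) * [p*12.517639 + (1-p)*1.554263] = 6.681152

Answer: Price = V(0,0) = 6.6812


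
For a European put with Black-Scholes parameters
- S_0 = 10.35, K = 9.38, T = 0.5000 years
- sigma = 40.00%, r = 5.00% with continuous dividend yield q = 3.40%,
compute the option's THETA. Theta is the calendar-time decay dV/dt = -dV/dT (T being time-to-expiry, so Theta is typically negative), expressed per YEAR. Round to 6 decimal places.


d1 = 0.5176260523; d2 = 0.2347833399
phi(d1) = 0.3489219928; exp(-qT) = 0.9831436846; exp(-rT) = 0.9753099120
Theta = -S*exp(-qT)*phi(d1)*sigma/(2*sqrt(T)) + r*K*exp(-rT)*N(-d2) - q*S*exp(-qT)*N(-d1)
N(-d1) = 0.3023596006; N(-d2) = 0.4071884496; sqrt(T) = 0.7071067812
Term 1 = -10.3500 * 0.9831436846 * 0.3489219928 * 0.4000 / (2 * 0.7071067812) = -1.0042241963
Term 2 = 0.0500 * 9.3800 * 0.9753099120 * 0.4071884496 = 0.1862562826
Term 3 = -0.0340 * 10.3500 * 0.9831436846 * 0.3023596006 = -0.1046068257
Theta = -1.0042241963 + (0.1862562826) + (-0.1046068257) = -0.922575

Answer: Theta = -0.922575


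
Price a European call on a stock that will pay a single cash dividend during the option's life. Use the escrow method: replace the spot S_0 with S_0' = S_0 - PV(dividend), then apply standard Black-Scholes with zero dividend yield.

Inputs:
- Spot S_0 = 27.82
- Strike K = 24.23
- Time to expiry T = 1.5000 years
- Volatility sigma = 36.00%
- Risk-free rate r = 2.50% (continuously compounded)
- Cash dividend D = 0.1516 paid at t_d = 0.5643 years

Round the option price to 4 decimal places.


PV(D) = D * exp(-r * t_d) = 0.1516 * 0.98599154 = 0.14947632
S_0' = S_0 - PV(D) = 27.8200 - 0.14947632 = 27.67052368
d1 = (ln(S_0'/K) + (r + sigma^2/2)*T) / (sigma*sqrt(T)) = 0.60664831
d2 = d1 - sigma*sqrt(T) = 0.16574015
exp(-rT) = 0.96319442
N(d1) = 0.72795783; N(d2) = 0.56581928
C = S_0' * N(d1) - K * exp(-rT) * N(d2) = 27.67052368 * 0.72795783 - 24.2300 * 0.96319442 * 0.56581928 = 6.9378

Answer: Price = 6.9378


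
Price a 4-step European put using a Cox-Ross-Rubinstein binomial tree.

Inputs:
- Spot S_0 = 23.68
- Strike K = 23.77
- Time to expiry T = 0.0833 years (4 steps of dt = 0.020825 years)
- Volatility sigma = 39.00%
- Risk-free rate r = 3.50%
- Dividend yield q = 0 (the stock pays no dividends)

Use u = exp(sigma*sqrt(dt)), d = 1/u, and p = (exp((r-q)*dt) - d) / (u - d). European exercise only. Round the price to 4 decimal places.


dt = T/N = 0.020825
u = exp(sigma*sqrt(dt)) = 1.057894; d = 1/u = 0.945274
p = (exp((r-q)*dt) - d) / (u - d) = 0.492408
Discount per step: exp(-r*dt) = 0.999271
Stock lattice S(k, i) with i counting down-moves:
  k=0: S(0,0) = 23.6800
  k=1: S(1,0) = 25.0509; S(1,1) = 22.3841
  k=2: S(2,0) = 26.5012; S(2,1) = 23.6800; S(2,2) = 21.1591
  k=3: S(3,0) = 28.0355; S(3,1) = 25.0509; S(3,2) = 22.3841; S(3,3) = 20.0011
  k=4: S(4,0) = 29.6586; S(4,1) = 26.5012; S(4,2) = 23.6800; S(4,3) = 21.1591; S(4,4) = 18.9066
Terminal payoffs V(N, i) = max(K - S_T, 0):
  V(4,0) = 0.000000; V(4,1) = 0.000000; V(4,2) = 0.090000; V(4,3) = 2.610901; V(4,4) = 4.863434
Backward induction: V(k, i) = exp(-r*dt) * [p * V(k+1, i) + (1-p) * V(k+1, i+1)].
  V(3,0) = exp(-r*dt) * [p*0.000000 + (1-p)*0.000000] = 0.000000
  V(3,1) = exp(-r*dt) * [p*0.000000 + (1-p)*0.090000] = 0.045650
  V(3,2) = exp(-r*dt) * [p*0.090000 + (1-p)*2.610901] = 1.368591
  V(3,3) = exp(-r*dt) * [p*2.610901 + (1-p)*4.863434] = 3.751534
  V(2,0) = exp(-r*dt) * [p*0.000000 + (1-p)*0.045650] = 0.023155
  V(2,1) = exp(-r*dt) * [p*0.045650 + (1-p)*1.368591] = 0.716642
  V(2,2) = exp(-r*dt) * [p*1.368591 + (1-p)*3.751534] = 2.576276
  V(1,0) = exp(-r*dt) * [p*0.023155 + (1-p)*0.716642] = 0.374890
  V(1,1) = exp(-r*dt) * [p*0.716642 + (1-p)*2.576276] = 1.659367
  V(0,0) = exp(-r*dt) * [p*0.374890 + (1-p)*1.659367] = 1.026132

Answer: Price = V(0,0) = 1.0261


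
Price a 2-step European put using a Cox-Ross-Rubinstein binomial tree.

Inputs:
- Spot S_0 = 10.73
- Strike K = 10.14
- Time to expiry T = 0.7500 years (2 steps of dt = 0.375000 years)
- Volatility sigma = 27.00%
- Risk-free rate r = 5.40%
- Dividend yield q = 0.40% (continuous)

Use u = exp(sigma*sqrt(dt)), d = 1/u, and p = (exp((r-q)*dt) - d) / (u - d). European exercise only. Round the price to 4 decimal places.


Answer: Price = V(0,0) = 0.5475

Derivation:
dt = T/N = 0.375000
u = exp(sigma*sqrt(dt)) = 1.179795; d = 1/u = 0.847605
p = (exp((r-q)*dt) - d) / (u - d) = 0.515735
Discount per step: exp(-r*dt) = 0.979954
Stock lattice S(k, i) with i counting down-moves:
  k=0: S(0,0) = 10.7300
  k=1: S(1,0) = 12.6592; S(1,1) = 9.0948
  k=2: S(2,0) = 14.9353; S(2,1) = 10.7300; S(2,2) = 7.7088
Terminal payoffs V(N, i) = max(K - S_T, 0):
  V(2,0) = 0.000000; V(2,1) = 0.000000; V(2,2) = 2.431201
Backward induction: V(k, i) = exp(-r*dt) * [p * V(k+1, i) + (1-p) * V(k+1, i+1)].
  V(1,0) = exp(-r*dt) * [p*0.000000 + (1-p)*0.000000] = 0.000000
  V(1,1) = exp(-r*dt) * [p*0.000000 + (1-p)*2.431201] = 1.153744
  V(0,0) = exp(-r*dt) * [p*0.000000 + (1-p)*1.153744] = 0.547518


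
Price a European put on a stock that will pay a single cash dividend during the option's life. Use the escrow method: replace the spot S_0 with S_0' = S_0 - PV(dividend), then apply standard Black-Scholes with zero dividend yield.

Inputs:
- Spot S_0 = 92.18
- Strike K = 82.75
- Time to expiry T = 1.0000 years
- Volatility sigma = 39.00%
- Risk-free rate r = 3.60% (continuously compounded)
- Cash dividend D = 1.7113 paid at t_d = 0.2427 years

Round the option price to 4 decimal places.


PV(D) = D * exp(-r * t_d) = 1.7113 * 0.99130086 = 1.69641316
S_0' = S_0 - PV(D) = 92.1800 - 1.69641316 = 90.48358684
d1 = (ln(S_0'/K) + (r + sigma^2/2)*T) / (sigma*sqrt(T)) = 0.51639605
d2 = d1 - sigma*sqrt(T) = 0.12639605
exp(-rT) = 0.96464029
N(-d1) = 0.30278891; N(-d2) = 0.44970921
P = K * exp(-rT) * N(-d2) - S_0' * N(-d1) = 82.7500 * 0.96464029 * 0.44970921 - 90.48358684 * 0.30278891 = 8.5002

Answer: Price = 8.5002


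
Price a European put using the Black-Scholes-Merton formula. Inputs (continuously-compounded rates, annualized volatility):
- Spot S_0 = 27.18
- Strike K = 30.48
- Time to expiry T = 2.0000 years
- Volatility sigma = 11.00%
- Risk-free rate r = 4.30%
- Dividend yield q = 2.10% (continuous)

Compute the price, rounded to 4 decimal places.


d1 = (ln(S/K) + (r - q + 0.5*sigma^2) * T) / (sigma * sqrt(T)) = -0.37598360
d2 = d1 - sigma * sqrt(T) = -0.53154709
exp(-rT) = 0.91759423; exp(-qT) = 0.95886978
P = K * exp(-rT) * N(-d2) - S_0 * exp(-qT) * N(-d1)
N(-d1) = 0.64653546; N(-d2) = 0.70248014
P = 30.4800 * 0.91759423 * 0.70248014 - 27.1800 * 0.95886978 * 0.64653546 = 2.7971

Answer: Price = 2.7971


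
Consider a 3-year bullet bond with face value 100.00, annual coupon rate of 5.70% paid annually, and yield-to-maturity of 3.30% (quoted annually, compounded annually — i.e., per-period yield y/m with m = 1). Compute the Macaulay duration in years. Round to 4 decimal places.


Coupon per period c = face * coupon_rate / m = 5.700000
Periods per year m = 1; per-period yield y/m = 0.033000
Number of cashflows N = 3
Cashflows (t years, CF_t, discount factor 1/(1+y/m)^(m*t), PV):
  t = 1.0000: CF_t = 5.700000, DF = 0.968054, PV = 5.517909
  t = 2.0000: CF_t = 5.700000, DF = 0.937129, PV = 5.341635
  t = 3.0000: CF_t = 105.700000, DF = 0.907192, PV = 95.890155
Price P = sum_t PV_t = 106.749700
Macaulay numerator sum_t t * PV_t:
  t * PV_t at t = 1.0000: 5.517909
  t * PV_t at t = 2.0000: 10.683270
  t * PV_t at t = 3.0000: 287.670466
Macaulay duration D = (sum_t t * PV_t) / P = 303.871645 / 106.749700 = 2.846581

Answer: Macaulay duration = 2.8466 years


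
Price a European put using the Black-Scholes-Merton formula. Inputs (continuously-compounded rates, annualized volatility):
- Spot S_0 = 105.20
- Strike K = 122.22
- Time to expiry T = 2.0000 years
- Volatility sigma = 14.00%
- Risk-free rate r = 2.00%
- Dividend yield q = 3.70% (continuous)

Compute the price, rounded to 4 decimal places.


d1 = (ln(S/K) + (r - q + 0.5*sigma^2) * T) / (sigma * sqrt(T)) = -0.83014033
d2 = d1 - sigma * sqrt(T) = -1.02813023
exp(-rT) = 0.96078944; exp(-qT) = 0.92867169
P = K * exp(-rT) * N(-d2) - S_0 * exp(-qT) * N(-d1)
N(-d1) = 0.79677028; N(-d2) = 0.84805571
P = 122.2200 * 0.96078944 * 0.84805571 - 105.2000 * 0.92867169 * 0.79677028 = 21.7437

Answer: Price = 21.7437


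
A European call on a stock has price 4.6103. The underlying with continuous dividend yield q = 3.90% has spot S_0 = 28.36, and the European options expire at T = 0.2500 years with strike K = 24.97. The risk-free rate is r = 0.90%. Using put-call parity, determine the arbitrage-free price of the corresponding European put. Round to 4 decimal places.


Put-call parity: C - P = S_0 * exp(-qT) - K * exp(-rT).
S_0 * exp(-qT) = 28.3600 * 0.99029738 = 28.08483362
K * exp(-rT) = 24.9700 * 0.99775253 = 24.91388066
P = C - S*exp(-qT) + K*exp(-rT)
P = 4.6103 - 28.08483362 + 24.91388066 = 1.4393

Answer: Put price = 1.4393


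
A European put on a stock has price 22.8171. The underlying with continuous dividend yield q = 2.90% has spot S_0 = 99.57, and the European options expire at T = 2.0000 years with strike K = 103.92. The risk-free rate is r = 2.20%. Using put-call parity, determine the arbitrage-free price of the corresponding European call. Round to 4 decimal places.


Put-call parity: C - P = S_0 * exp(-qT) - K * exp(-rT).
S_0 * exp(-qT) = 99.5700 * 0.94364995 = 93.95922527
K * exp(-rT) = 103.9200 * 0.95695396 = 99.44665526
C = P + S*exp(-qT) - K*exp(-rT)
C = 22.8171 + 93.95922527 - 99.44665526 = 17.3297

Answer: Call price = 17.3297


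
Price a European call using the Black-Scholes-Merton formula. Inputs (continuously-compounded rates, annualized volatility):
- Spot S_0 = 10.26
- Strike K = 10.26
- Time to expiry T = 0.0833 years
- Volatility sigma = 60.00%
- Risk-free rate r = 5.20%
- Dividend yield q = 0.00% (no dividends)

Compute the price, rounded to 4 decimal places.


d1 = (ln(S/K) + (r - q + 0.5*sigma^2) * T) / (sigma * sqrt(T)) = 0.11159873
d2 = d1 - sigma * sqrt(T) = -0.06157171
exp(-rT) = 0.99567777; exp(-qT) = 1.00000000
C = S_0 * exp(-qT) * N(d1) - K * exp(-rT) * N(d2)
N(d1) = 0.54442921; N(d2) = 0.47545195
C = 10.2600 * 1.00000000 * 0.54442921 - 10.2600 * 0.99567777 * 0.47545195 = 0.7288

Answer: Price = 0.7288


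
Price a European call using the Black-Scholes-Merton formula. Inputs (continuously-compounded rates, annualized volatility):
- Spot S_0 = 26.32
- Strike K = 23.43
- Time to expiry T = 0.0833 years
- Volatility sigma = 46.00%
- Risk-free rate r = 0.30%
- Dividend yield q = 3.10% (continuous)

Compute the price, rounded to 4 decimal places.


Answer: Price = 3.1841

Derivation:
d1 = (ln(S/K) + (r - q + 0.5*sigma^2) * T) / (sigma * sqrt(T)) = 0.92489374
d2 = d1 - sigma * sqrt(T) = 0.79212974
exp(-rT) = 0.99975013; exp(-qT) = 0.99742103
C = S_0 * exp(-qT) * N(d1) - K * exp(-rT) * N(d2)
N(d1) = 0.82248941; N(d2) = 0.78585749
C = 26.3200 * 0.99742103 * 0.82248941 - 23.4300 * 0.99975013 * 0.78585749 = 3.1841


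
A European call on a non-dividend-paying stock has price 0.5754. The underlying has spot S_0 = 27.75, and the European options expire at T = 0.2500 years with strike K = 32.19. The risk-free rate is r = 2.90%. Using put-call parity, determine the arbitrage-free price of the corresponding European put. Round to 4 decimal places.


Answer: Put price = 4.7829

Derivation:
Put-call parity: C - P = S_0 * exp(-qT) - K * exp(-rT).
S_0 * exp(-qT) = 27.7500 * 1.00000000 = 27.75000000
K * exp(-rT) = 32.1900 * 0.99277622 = 31.95746645
P = C - S*exp(-qT) + K*exp(-rT)
P = 0.5754 - 27.75000000 + 31.95746645 = 4.7829


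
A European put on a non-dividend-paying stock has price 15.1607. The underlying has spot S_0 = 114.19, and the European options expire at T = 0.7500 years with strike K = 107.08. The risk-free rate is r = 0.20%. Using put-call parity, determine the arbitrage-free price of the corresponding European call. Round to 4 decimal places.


Put-call parity: C - P = S_0 * exp(-qT) - K * exp(-rT).
S_0 * exp(-qT) = 114.1900 * 1.00000000 = 114.19000000
K * exp(-rT) = 107.0800 * 0.99850112 = 106.91950040
C = P + S*exp(-qT) - K*exp(-rT)
C = 15.1607 + 114.19000000 - 106.91950040 = 22.4312

Answer: Call price = 22.4312


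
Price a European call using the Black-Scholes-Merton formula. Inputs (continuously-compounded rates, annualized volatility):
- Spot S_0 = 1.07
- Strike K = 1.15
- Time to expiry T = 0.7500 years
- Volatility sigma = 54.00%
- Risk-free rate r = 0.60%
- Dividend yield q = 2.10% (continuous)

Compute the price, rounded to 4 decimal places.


d1 = (ln(S/K) + (r - q + 0.5*sigma^2) * T) / (sigma * sqrt(T)) = 0.05558965
d2 = d1 - sigma * sqrt(T) = -0.41206407
exp(-rT) = 0.99551011; exp(-qT) = 0.98437338
C = S_0 * exp(-qT) * N(d1) - K * exp(-rT) * N(d2)
N(d1) = 0.52216564; N(d2) = 0.34014623
C = 1.0700 * 0.98437338 * 0.52216564 - 1.1500 * 0.99551011 * 0.34014623 = 0.1606

Answer: Price = 0.1606


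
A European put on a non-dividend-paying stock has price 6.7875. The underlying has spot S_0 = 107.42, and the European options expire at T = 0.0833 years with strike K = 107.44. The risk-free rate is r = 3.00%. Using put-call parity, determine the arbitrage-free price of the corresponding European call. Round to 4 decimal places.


Put-call parity: C - P = S_0 * exp(-qT) - K * exp(-rT).
S_0 * exp(-qT) = 107.4200 * 1.00000000 = 107.42000000
K * exp(-rT) = 107.4400 * 0.99750412 = 107.17184264
C = P + S*exp(-qT) - K*exp(-rT)
C = 6.7875 + 107.42000000 - 107.17184264 = 7.0357

Answer: Call price = 7.0357


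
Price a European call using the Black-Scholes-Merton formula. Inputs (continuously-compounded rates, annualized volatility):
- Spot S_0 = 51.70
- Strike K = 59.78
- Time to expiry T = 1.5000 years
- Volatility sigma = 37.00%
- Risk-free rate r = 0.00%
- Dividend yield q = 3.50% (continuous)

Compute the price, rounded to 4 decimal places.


d1 = (ln(S/K) + (r - q + 0.5*sigma^2) * T) / (sigma * sqrt(T)) = -0.20972570
d2 = d1 - sigma * sqrt(T) = -0.66288130
exp(-rT) = 1.00000000; exp(-qT) = 0.94885432
C = S_0 * exp(-qT) * N(d1) - K * exp(-rT) * N(d2)
N(d1) = 0.41694088; N(d2) = 0.25370329
C = 51.7000 * 0.94885432 * 0.41694088 - 59.7800 * 1.00000000 * 0.25370329 = 5.2870

Answer: Price = 5.2870


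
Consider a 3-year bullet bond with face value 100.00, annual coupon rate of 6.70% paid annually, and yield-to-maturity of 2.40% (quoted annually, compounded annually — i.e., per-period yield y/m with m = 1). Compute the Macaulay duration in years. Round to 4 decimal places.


Coupon per period c = face * coupon_rate / m = 6.700000
Periods per year m = 1; per-period yield y/m = 0.024000
Number of cashflows N = 3
Cashflows (t years, CF_t, discount factor 1/(1+y/m)^(m*t), PV):
  t = 1.0000: CF_t = 6.700000, DF = 0.976562, PV = 6.542969
  t = 2.0000: CF_t = 6.700000, DF = 0.953674, PV = 6.389618
  t = 3.0000: CF_t = 106.700000, DF = 0.931323, PV = 99.372119
Price P = sum_t PV_t = 112.304705
Macaulay numerator sum_t t * PV_t:
  t * PV_t at t = 1.0000: 6.542969
  t * PV_t at t = 2.0000: 12.779236
  t * PV_t at t = 3.0000: 298.116356
Macaulay duration D = (sum_t t * PV_t) / P = 317.438561 / 112.304705 = 2.826583

Answer: Macaulay duration = 2.8266 years


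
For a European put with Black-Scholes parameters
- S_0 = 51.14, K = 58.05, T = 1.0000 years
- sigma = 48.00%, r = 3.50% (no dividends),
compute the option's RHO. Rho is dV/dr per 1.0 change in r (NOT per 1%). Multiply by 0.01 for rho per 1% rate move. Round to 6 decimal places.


Answer: Rho = -37.376938

Derivation:
d1 = 0.0488797119; d2 = -0.4311202881
phi(d1) = 0.3984659833; exp(-qT) = 1.0000000000; exp(-rT) = 0.9656054163
N(-d2) = 0.6668095452
Rho = -K*T*exp(-rT)*N(-d2) = -58.0500 * 1.0000 * 0.9656054163 * 0.6668095452 = -37.376938


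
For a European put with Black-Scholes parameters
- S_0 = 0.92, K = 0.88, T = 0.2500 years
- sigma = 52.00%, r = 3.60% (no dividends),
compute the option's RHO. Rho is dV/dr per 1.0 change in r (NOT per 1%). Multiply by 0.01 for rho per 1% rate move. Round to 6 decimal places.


d1 = 0.3355837022; d2 = 0.0755837022
phi(d1) = 0.3770992952; exp(-qT) = 1.0000000000; exp(-rT) = 0.9910403788
N(-d2) = 0.4698751516
Rho = -K*T*exp(-rT)*N(-d2) = -0.8800 * 0.2500 * 0.9910403788 * 0.4698751516 = -0.102446

Answer: Rho = -0.102446


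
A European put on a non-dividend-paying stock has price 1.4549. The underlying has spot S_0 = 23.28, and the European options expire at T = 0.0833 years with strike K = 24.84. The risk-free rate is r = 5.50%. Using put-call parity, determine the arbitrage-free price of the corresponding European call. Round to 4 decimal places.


Answer: Call price = 0.0084

Derivation:
Put-call parity: C - P = S_0 * exp(-qT) - K * exp(-rT).
S_0 * exp(-qT) = 23.2800 * 1.00000000 = 23.28000000
K * exp(-rT) = 24.8400 * 0.99542898 = 24.72645584
C = P + S*exp(-qT) - K*exp(-rT)
C = 1.4549 + 23.28000000 - 24.72645584 = 0.0084


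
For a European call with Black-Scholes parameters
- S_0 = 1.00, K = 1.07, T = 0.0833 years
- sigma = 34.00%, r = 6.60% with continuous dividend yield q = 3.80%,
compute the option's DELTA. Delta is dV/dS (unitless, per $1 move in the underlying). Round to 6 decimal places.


Answer: Delta = 0.267885

Derivation:
d1 = -0.6166469130; d2 = -0.7147768269
phi(d1) = 0.3298671633; exp(-qT) = 0.9968396046; exp(-rT) = 0.9945172852
N(d1) = 0.2687338220
Delta = exp(-qT) * N(d1) = 0.9968396046 * 0.2687338220 = 0.267885


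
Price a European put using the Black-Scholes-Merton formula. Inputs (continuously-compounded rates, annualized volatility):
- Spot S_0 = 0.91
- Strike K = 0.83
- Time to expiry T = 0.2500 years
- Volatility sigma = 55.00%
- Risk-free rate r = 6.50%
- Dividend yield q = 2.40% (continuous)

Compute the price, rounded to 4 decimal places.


d1 = (ln(S/K) + (r - q + 0.5*sigma^2) * T) / (sigma * sqrt(T)) = 0.50938690
d2 = d1 - sigma * sqrt(T) = 0.23438690
exp(-rT) = 0.98388132; exp(-qT) = 0.99401796
P = K * exp(-rT) * N(-d2) - S_0 * exp(-qT) * N(-d1)
N(-d1) = 0.30524053; N(-d2) = 0.40734231
P = 0.8300 * 0.98388132 * 0.40734231 - 0.9100 * 0.99401796 * 0.30524053 = 0.0565

Answer: Price = 0.0565


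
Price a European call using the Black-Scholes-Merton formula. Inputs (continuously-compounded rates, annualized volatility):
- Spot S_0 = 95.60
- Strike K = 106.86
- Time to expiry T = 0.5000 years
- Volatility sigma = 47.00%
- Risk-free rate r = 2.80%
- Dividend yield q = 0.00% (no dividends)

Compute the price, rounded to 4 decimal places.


Answer: Price = 8.9340

Derivation:
d1 = (ln(S/K) + (r - q + 0.5*sigma^2) * T) / (sigma * sqrt(T)) = -0.12674286
d2 = d1 - sigma * sqrt(T) = -0.45908305
exp(-rT) = 0.98609754; exp(-qT) = 1.00000000
C = S_0 * exp(-qT) * N(d1) - K * exp(-rT) * N(d2)
N(d1) = 0.44957196; N(d2) = 0.32308726
C = 95.6000 * 1.00000000 * 0.44957196 - 106.8600 * 0.98609754 * 0.32308726 = 8.9340


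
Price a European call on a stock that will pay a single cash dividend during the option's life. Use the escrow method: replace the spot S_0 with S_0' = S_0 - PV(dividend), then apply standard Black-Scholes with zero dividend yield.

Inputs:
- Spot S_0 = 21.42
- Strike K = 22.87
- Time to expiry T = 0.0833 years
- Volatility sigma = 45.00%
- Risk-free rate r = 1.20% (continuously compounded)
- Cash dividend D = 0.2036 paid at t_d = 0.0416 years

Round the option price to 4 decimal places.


Answer: Price = 0.5056

Derivation:
PV(D) = D * exp(-r * t_d) = 0.2036 * 0.99950092 = 0.20349839
S_0' = S_0 - PV(D) = 21.4200 - 0.20349839 = 21.21650161
d1 = (ln(S_0'/K) + (r + sigma^2/2)*T) / (sigma*sqrt(T)) = -0.50519036
d2 = d1 - sigma*sqrt(T) = -0.63506819
exp(-rT) = 0.99900090
N(d1) = 0.30671257; N(d2) = 0.26269197
C = S_0' * N(d1) - K * exp(-rT) * N(d2) = 21.21650161 * 0.30671257 - 22.8700 * 0.99900090 * 0.26269197 = 0.5056


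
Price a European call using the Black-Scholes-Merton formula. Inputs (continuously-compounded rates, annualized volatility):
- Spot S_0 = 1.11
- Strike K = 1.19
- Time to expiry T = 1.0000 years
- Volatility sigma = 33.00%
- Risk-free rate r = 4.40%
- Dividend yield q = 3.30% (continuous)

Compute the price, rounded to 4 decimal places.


Answer: Price = 0.1149

Derivation:
d1 = (ln(S/K) + (r - q + 0.5*sigma^2) * T) / (sigma * sqrt(T)) = -0.01255543
d2 = d1 - sigma * sqrt(T) = -0.34255543
exp(-rT) = 0.95695396; exp(-qT) = 0.96753856
C = S_0 * exp(-qT) * N(d1) - K * exp(-rT) * N(d2)
N(d1) = 0.49499124; N(d2) = 0.36596647
C = 1.1100 * 0.96753856 * 0.49499124 - 1.1900 * 0.95695396 * 0.36596647 = 0.1149


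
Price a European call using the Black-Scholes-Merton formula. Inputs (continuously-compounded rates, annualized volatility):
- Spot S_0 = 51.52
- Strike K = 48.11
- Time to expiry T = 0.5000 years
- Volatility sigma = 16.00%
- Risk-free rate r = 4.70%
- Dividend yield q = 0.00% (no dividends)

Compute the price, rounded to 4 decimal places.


Answer: Price = 5.1808

Derivation:
d1 = (ln(S/K) + (r - q + 0.5*sigma^2) * T) / (sigma * sqrt(T)) = 0.86956479
d2 = d1 - sigma * sqrt(T) = 0.75642771
exp(-rT) = 0.97677397; exp(-qT) = 1.00000000
C = S_0 * exp(-qT) * N(d1) - K * exp(-rT) * N(d2)
N(d1) = 0.80773086; N(d2) = 0.77530360
C = 51.5200 * 1.00000000 * 0.80773086 - 48.1100 * 0.97677397 * 0.77530360 = 5.1808


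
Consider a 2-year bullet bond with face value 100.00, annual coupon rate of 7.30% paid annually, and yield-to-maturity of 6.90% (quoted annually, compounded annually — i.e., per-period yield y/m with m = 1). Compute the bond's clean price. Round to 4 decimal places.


Answer: Price = 100.7242

Derivation:
Coupon per period c = face * coupon_rate / m = 7.300000
Periods per year m = 1; per-period yield y/m = 0.069000
Number of cashflows N = 2
Cashflows (t years, CF_t, discount factor 1/(1+y/m)^(m*t), PV):
  t = 1.0000: CF_t = 7.300000, DF = 0.935454, PV = 6.828812
  t = 2.0000: CF_t = 107.300000, DF = 0.875074, PV = 93.895399
Price P = sum_t PV_t = 100.724211


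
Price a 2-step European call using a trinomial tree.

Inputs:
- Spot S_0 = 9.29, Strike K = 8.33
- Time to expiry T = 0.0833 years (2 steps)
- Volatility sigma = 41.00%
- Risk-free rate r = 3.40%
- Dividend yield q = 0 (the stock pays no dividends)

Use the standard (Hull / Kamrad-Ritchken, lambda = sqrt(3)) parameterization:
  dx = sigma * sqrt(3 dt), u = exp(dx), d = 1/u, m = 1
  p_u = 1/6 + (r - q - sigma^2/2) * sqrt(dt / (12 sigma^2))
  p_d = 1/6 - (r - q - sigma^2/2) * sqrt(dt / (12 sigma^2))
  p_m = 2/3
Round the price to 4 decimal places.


Answer: Price = V(0,0) = 1.0929

Derivation:
dt = T/N = 0.041650; dx = sigma*sqrt(3*dt) = 0.144928
u = exp(dx) = 1.155956; d = 1/u = 0.865085
p_u = 0.159475, p_m = 0.666667, p_d = 0.173858
Discount per step: exp(-r*dt) = 0.998585
Stock lattice S(k, j) with j the centered position index:
  k=0: S(0,+0) = 9.2900
  k=1: S(1,-1) = 8.0366; S(1,+0) = 9.2900; S(1,+1) = 10.7388
  k=2: S(2,-2) = 6.9524; S(2,-1) = 8.0366; S(2,+0) = 9.2900; S(2,+1) = 10.7388; S(2,+2) = 12.4136
Terminal payoffs V(N, j) = max(S_T - K, 0):
  V(2,-2) = 0.000000; V(2,-1) = 0.000000; V(2,+0) = 0.960000; V(2,+1) = 2.408833; V(2,+2) = 4.083621
Backward induction: V(k, j) = exp(-r*dt) * [p_u * V(k+1, j+1) + p_m * V(k+1, j) + p_d * V(k+1, j-1)]
  V(1,-1) = exp(-r*dt) * [p_u*0.960000 + p_m*0.000000 + p_d*0.000000] = 0.152879
  V(1,+0) = exp(-r*dt) * [p_u*2.408833 + p_m*0.960000 + p_d*0.000000] = 1.022699
  V(1,+1) = exp(-r*dt) * [p_u*4.083621 + p_m*2.408833 + p_d*0.960000] = 2.420598
  V(0,+0) = exp(-r*dt) * [p_u*2.420598 + p_m*1.022699 + p_d*0.152879] = 1.092855


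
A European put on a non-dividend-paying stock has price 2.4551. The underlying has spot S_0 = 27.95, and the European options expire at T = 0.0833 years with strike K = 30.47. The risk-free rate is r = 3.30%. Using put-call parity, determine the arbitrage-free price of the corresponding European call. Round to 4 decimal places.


Put-call parity: C - P = S_0 * exp(-qT) - K * exp(-rT).
S_0 * exp(-qT) = 27.9500 * 1.00000000 = 27.95000000
K * exp(-rT) = 30.4700 * 0.99725487 = 30.38635603
C = P + S*exp(-qT) - K*exp(-rT)
C = 2.4551 + 27.95000000 - 30.38635603 = 0.0187

Answer: Call price = 0.0187


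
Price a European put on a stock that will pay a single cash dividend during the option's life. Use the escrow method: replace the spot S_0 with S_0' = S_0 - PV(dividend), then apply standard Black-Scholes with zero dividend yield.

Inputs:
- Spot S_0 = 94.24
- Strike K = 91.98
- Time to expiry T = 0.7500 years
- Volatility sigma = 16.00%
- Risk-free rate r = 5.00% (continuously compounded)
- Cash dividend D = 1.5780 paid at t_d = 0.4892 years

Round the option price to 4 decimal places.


PV(D) = D * exp(-r * t_d) = 1.5780 * 0.97583672 = 1.53987035
S_0' = S_0 - PV(D) = 94.2400 - 1.53987035 = 92.70012965
d1 = (ln(S_0'/K) + (r + sigma^2/2)*T) / (sigma*sqrt(T)) = 0.39619731
d2 = d1 - sigma*sqrt(T) = 0.25763324
exp(-rT) = 0.96319442
N(-d1) = 0.34597974; N(-d2) = 0.39834499
P = K * exp(-rT) * N(-d2) - S_0' * N(-d1) = 91.9800 * 0.96319442 * 0.39834499 - 92.70012965 * 0.34597974 = 3.2189

Answer: Price = 3.2189
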